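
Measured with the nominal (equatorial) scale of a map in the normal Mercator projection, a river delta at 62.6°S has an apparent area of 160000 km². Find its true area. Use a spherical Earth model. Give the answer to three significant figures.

The Mercator projection is conformal; its linear scale factor is the same in every direction and equals sec φ = 1/cos φ.
Areal scale = k² = sec²φ = 1/cos²(62.6°) = 1/0.4602² = 4.722.
True area = apparent / (areal scale) = 160000 / 4.722 ≈ 33900 km².

33900 km²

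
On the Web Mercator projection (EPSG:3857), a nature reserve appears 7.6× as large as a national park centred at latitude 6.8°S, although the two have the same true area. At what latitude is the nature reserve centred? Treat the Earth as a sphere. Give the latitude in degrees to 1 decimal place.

68.9°

On Mercator, (apparent₁)/(apparent₂) = sec²φ₁ / sec²φ₂ when true areas are equal.
cos²φ₂ / cos²φ₁ = 7.6  ⇒  cos φ₁ = cos 6.8° / √7.6 = 0.9930/2.757 = 0.3602.
φ₁ = arccos(0.3602) ≈ 68.9°.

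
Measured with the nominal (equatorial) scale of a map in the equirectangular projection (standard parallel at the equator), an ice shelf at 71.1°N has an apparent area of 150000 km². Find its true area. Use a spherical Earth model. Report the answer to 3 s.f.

48600 km²

For the equirectangular projection with φ₀ = 0 (plate carrée), h = 1 along meridians and k = sec φ along parallels.
Areal scale = h·k = 1 × sec φ; at 71.1°, h = 1.000, k = 3.087, so h·k = 3.087.
True area = apparent / (areal scale) = 150000 / 3.087 ≈ 48600 km².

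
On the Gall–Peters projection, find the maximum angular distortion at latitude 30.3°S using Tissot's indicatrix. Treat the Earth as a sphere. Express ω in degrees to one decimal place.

Gall–Peters is a cylindrical equal-area projection with standard parallels at ±45°. Cylindrical equal-area (φ₀ = 45°): h = cos φ / cos 45° along meridians, k = cos 45° / cos φ along parallels; h·k = 1.
At 30.3°: h = 1.221, k = 0.8190; principal scales a = 1.221, b = 0.8190.
sin(ω/2) = (a − b)/(a + b) = 0.4020/2.040 = 0.1971, so ω = 2 arcsin(0.1971) ≈ 22.7°.

22.7°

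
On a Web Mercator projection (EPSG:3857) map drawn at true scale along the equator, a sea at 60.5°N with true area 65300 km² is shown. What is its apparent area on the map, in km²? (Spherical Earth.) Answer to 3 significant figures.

The Mercator projection is conformal; its linear scale factor is the same in every direction and equals sec φ = 1/cos φ.
Areal scale = k² = sec²φ = 1/cos²(60.5°) = 1/0.4924² = 4.124.
Apparent area = 65300 × 4.124 ≈ 269000 km².

269000 km²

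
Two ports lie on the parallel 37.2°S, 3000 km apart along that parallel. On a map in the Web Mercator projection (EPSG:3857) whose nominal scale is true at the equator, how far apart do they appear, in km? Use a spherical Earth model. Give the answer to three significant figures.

For Mercator, h = k = sec φ (a conformal cylindrical projection has a single point scale, 1/cos φ).
Along the parallel, k = sec 37.2° = 1/0.7965 = 1.255.
Map distance = 3000 × 1.255 ≈ 3770 km.

3770 km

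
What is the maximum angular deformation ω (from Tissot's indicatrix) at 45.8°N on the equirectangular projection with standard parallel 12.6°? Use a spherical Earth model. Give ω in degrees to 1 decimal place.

In the equirectangular projection with standard parallel φ₀ = 12.6° (x = Rλ cos φ₀, y = Rφ), meridians are true-scale (h = 1) and the parallel scale is k = cos φ₀ / cos φ.
At 45.8°: h = 1.000, k = 1.400; principal scales a = 1.400, b = 1.000.
sin(ω/2) = (a − b)/(a + b) = 0.3998/2.400 = 0.1666, so ω = 2 arcsin(0.1666) ≈ 19.2°.

19.2°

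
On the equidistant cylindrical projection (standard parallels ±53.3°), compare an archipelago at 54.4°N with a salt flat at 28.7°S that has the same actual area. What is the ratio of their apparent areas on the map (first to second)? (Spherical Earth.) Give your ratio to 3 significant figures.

In the equirectangular projection with standard parallel φ₀ = 53.3° (x = Rλ cos φ₀, y = Rφ), meridians are true-scale (h = 1) and the parallel scale is k = cos φ₀ / cos φ.
Areal scale at 54.4°: h·k = 1.000 × 1.027 = 1.027.
Areal scale at 28.7°: h·k = 1.000 × 0.6813 = 0.6813.
Ratio = 1.027/0.6813 ≈ 1.51.

1.51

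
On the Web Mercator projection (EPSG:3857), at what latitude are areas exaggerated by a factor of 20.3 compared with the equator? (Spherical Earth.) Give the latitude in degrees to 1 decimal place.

77.2°

Mercator areal scale is sec²φ.
sec²φ = 20.3  ⇒  cos²φ = 0.04926  ⇒  cos φ = 0.2219.
φ = arccos(0.2219) ≈ 77.2°.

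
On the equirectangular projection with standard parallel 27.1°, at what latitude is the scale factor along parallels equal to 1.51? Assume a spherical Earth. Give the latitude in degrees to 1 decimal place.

The equidistant cylindrical projection with φ₀ = 27.1° has h = 1 (meridians true) and k = cos φ₀ / cos φ along parallels.
k = cos φ₀ / cos φ = 1.51  ⇒  cos φ = cos 27.1° / 1.51 = 0.5895.
φ = arccos(0.5895) ≈ 53.9°.

53.9°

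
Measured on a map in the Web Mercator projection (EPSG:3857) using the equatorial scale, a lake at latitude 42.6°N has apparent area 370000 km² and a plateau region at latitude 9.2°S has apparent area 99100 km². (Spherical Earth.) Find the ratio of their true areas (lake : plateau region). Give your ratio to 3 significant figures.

Since Mercator area scale is 1/cos²φ, the true area equals the apparent area multiplied by cos²φ.
True area of lake: 370000 × cos²(42.6°) = 370000 × 0.5418 = 200500 km².
True area of plateau region: 99100 × cos²(9.2°) = 99100 × 0.9744 = 96570 km².
Ratio = 200500 / 96570 ≈ 2.08.

2.08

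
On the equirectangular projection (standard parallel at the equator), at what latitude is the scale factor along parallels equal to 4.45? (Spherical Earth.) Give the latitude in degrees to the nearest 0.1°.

Plate carrée: h = 1, k = sec φ along parallels.
sec φ = 4.45  ⇒  cos φ = 0.2247  ⇒  φ ≈ 77.0°.

77.0°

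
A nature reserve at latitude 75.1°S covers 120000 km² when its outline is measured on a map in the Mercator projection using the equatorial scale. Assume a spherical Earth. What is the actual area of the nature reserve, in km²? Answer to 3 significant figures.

7930 km²

Mercator is conformal, so the point scale is isotropic: h = k = sec φ = 1/cos φ.
Areal scale = k² = sec²φ = 1/cos²(75.1°) = 1/0.2571² = 15.12.
True area = apparent / (areal scale) = 120000 / 15.12 ≈ 7930 km².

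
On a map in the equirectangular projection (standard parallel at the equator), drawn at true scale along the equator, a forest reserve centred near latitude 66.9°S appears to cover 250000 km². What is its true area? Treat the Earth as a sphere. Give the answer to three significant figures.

In the plate carrée (x = Rλ, y = Rφ), meridians are true-scale (h = 1) and parallels are stretched by k = sec φ.
Areal scale = h·k = 1 × sec φ; at 66.9°, h = 1.000, k = 2.549, so h·k = 2.549.
True area = apparent / (areal scale) = 250000 / 2.549 ≈ 98100 km².

98100 km²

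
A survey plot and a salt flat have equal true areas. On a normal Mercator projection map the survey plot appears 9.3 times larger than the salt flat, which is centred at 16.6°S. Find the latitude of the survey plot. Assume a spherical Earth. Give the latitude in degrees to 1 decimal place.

71.7°

On Mercator, (apparent₁)/(apparent₂) = sec²φ₁ / sec²φ₂ when true areas are equal.
cos²φ₂ / cos²φ₁ = 9.3  ⇒  cos φ₁ = cos 16.6° / √9.3 = 0.9583/3.050 = 0.3142.
φ₁ = arccos(0.3142) ≈ 71.7°.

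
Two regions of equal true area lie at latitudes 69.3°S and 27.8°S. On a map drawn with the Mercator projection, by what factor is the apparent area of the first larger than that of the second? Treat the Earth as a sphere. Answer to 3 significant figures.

6.26

Mercator is conformal with k = sec φ, so areal scale = k² = sec²φ.
At 69.3°: sec²(69.3°) = 1/0.3535² = 8.004.
At 27.8°: sec²(27.8°) = 1/0.8846² = 1.278.
Ratio = 8.004/1.278 = cos²(27.8°)/cos²(69.3°) ≈ 6.26.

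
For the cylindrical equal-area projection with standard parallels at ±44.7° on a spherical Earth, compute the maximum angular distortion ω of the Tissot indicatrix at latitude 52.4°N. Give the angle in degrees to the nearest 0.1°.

Cylindrical equal-area (φ₀ = 44.7°): h = cos φ / cos 44.7° along meridians, k = cos 44.7° / cos φ along parallels; h·k = 1.
At 52.4°: h = 0.8584, k = 1.165; principal scales a = 1.165, b = 0.8584.
sin(ω/2) = (a − b)/(a + b) = 0.3066/2.023 = 0.1515, so ω = 2 arcsin(0.1515) ≈ 17.4°.

17.4°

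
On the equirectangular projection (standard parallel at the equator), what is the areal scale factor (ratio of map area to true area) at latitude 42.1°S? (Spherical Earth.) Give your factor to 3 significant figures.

1.35

Plate carrée maps x = Rλ, y = Rφ. The meridian scale is h = 1 and the parallel scale is k = 1/cos φ = sec φ.
Areal scale = h·k = 1 × sec φ; at 42.1°, h = 1.000, k = 1.348, so h·k = 1.348.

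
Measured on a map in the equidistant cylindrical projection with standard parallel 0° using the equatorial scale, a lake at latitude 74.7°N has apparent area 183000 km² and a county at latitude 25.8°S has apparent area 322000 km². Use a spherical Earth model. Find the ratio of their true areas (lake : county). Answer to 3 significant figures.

0.167

Plate carrée has h = 1 and k = sec φ, giving areal scale sec φ; true area = (apparent area) · cos φ.
True area of lake: 183000 × cos(74.7°) = 183000 × 0.2639 = 48290 km².
True area of county: 322000 × cos(25.8°) = 322000 × 0.9003 = 289900 km².
Ratio = 48290 / 289900 ≈ 0.167.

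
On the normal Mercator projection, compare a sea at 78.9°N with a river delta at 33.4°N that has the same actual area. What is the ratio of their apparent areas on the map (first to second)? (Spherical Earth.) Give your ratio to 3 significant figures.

Mercator is conformal with k = sec φ, so areal scale = k² = sec²φ.
At 78.9°: sec²(78.9°) = 1/0.1925² = 26.98.
At 33.4°: sec²(33.4°) = 1/0.8348² = 1.435.
Ratio = 26.98/1.435 = cos²(33.4°)/cos²(78.9°) ≈ 18.8.

18.8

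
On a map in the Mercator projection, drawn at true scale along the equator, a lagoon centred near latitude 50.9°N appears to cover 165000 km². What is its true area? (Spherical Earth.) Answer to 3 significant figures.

65600 km²

Mercator is conformal, so the point scale is isotropic: h = k = sec φ = 1/cos φ.
Areal scale = k² = sec²φ = 1/cos²(50.9°) = 1/0.6307² = 2.514.
True area = apparent / (areal scale) = 165000 / 2.514 ≈ 65600 km².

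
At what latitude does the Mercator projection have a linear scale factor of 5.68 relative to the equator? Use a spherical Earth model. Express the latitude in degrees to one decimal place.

Mercator scale is k = sec φ = 1/cos φ.
1/cos φ = 5.68  ⇒  cos φ = 0.1761  ⇒  φ = arccos(0.1761) ≈ 79.9°.

79.9°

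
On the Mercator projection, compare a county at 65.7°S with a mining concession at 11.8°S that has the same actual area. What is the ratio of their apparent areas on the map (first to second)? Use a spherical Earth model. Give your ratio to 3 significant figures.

5.66

Mercator is conformal with k = sec φ, so areal scale = k² = sec²φ.
At 65.7°: sec²(65.7°) = 1/0.4115² = 5.905.
At 11.8°: sec²(11.8°) = 1/0.9789² = 1.044.
Ratio = 5.905/1.044 = cos²(11.8°)/cos²(65.7°) ≈ 5.66.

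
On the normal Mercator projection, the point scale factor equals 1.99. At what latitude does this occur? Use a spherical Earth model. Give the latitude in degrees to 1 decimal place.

Mercator scale is k = sec φ = 1/cos φ.
1/cos φ = 1.99  ⇒  cos φ = 0.5025  ⇒  φ = arccos(0.5025) ≈ 59.8°.

59.8°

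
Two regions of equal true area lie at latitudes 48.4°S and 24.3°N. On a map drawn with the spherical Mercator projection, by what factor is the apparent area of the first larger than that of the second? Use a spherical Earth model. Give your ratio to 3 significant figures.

1.88

Mercator areal scale is sec²φ.
At 48.4°: sec²(48.4°) = 1/0.6639² = 2.269.
At 24.3°: sec²(24.3°) = 1/0.9114² = 1.204.
Ratio = 2.269/1.204 = cos²(24.3°)/cos²(48.4°) ≈ 1.88.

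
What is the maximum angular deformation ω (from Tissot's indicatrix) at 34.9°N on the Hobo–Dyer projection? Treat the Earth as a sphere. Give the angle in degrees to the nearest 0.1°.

3.8°

The Hobo–Dyer projection is cylindrical equal-area with φ₀ = 37.5°. For cylindrical equal-area with standard parallel φ₀, h = cos φ / cos φ₀ and k = cos φ₀ / cos φ, so h·k = 1.
At 34.9°: h = 1.034, k = 0.9673; principal scales a = 1.034, b = 0.9673.
sin(ω/2) = (a − b)/(a + b) = 0.06645/2.001 = 0.03321, so ω = 2 arcsin(0.03321) ≈ 3.8°.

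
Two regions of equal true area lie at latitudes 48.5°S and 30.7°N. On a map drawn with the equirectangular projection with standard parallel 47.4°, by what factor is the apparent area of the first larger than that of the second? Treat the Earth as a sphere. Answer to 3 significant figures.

In the equirectangular projection with standard parallel φ₀ = 47.4° (x = Rλ cos φ₀, y = Rφ), meridians are true-scale (h = 1) and the parallel scale is k = cos φ₀ / cos φ.
Areal scale at 48.5°: h·k = 1.000 × 1.022 = 1.022.
Areal scale at 30.7°: h·k = 1.000 × 0.7872 = 0.7872.
Ratio = 1.022/0.7872 ≈ 1.30.

1.30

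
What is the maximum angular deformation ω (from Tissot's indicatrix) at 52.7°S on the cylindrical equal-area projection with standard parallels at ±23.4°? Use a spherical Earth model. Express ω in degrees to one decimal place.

46.3°

Cylindrical equal-area (φ₀ = 23.4°): h = cos φ / cos 23.4° along meridians, k = cos 23.4° / cos φ along parallels; h·k = 1.
At 52.7°: h = 0.6603, k = 1.514; principal scales a = 1.514, b = 0.6603.
sin(ω/2) = (a − b)/(a + b) = 0.8542/2.175 = 0.3928, so ω = 2 arcsin(0.3928) ≈ 46.3°.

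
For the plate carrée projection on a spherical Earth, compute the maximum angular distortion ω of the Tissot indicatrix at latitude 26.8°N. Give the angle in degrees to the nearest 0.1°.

In the plate carrée (x = Rλ, y = Rφ), meridians are true-scale (h = 1) and parallels are stretched by k = sec φ.
At 26.8°: h = 1.000, k = 1.120; principal scales a = 1.120, b = 1.000.
sin(ω/2) = (a − b)/(a + b) = 0.1203/2.120 = 0.05676, so ω = 2 arcsin(0.05676) ≈ 6.5°.

6.5°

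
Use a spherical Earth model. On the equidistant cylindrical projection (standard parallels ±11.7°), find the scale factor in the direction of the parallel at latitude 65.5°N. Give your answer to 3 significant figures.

With standard parallel φ₀ = 11.7°, the equirectangular projection gives x = Rλ cos φ₀, y = Rφ, so h = 1 and k = cos 11.7° / cos φ.
k = cos 11.7° / cos 65.5° = 0.9792/0.4147 = 2.361.

2.36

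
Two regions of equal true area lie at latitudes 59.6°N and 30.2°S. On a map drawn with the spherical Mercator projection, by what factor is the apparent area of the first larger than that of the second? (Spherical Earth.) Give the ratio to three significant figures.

Mercator areal scale is sec²φ.
At 59.6°: sec²(59.6°) = 1/0.5060² = 3.905.
At 30.2°: sec²(30.2°) = 1/0.8643² = 1.339.
Ratio = 3.905/1.339 = cos²(30.2°)/cos²(59.6°) ≈ 2.92.

2.92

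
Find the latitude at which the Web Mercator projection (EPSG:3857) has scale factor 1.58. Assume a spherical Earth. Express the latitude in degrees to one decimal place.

50.7°

Mercator scale is k = sec φ = 1/cos φ.
1/cos φ = 1.58  ⇒  cos φ = 0.6329  ⇒  φ = arccos(0.6329) ≈ 50.7°.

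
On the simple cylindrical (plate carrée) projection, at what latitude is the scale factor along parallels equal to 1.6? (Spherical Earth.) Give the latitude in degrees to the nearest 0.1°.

Plate carrée: h = 1, k = sec φ along parallels.
sec φ = 1.6  ⇒  cos φ = 0.6250  ⇒  φ ≈ 51.3°.

51.3°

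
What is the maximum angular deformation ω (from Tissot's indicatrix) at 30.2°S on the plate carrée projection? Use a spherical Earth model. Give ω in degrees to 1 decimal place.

In the plate carrée (x = Rλ, y = Rφ), meridians are true-scale (h = 1) and parallels are stretched by k = sec φ.
At 30.2°: h = 1.000, k = 1.157; principal scales a = 1.157, b = 1.000.
sin(ω/2) = (a − b)/(a + b) = 0.1570/2.157 = 0.07280, so ω = 2 arcsin(0.07280) ≈ 8.4°.

8.4°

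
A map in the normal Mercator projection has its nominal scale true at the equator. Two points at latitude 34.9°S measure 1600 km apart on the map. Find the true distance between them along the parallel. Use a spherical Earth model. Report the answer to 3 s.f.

1310 km

The Mercator projection is conformal; its linear scale factor is the same in every direction and equals sec φ = 1/cos φ.
Along the parallel at 34.9°, map distances are exaggerated by k = sec 34.9° = 1.219.
True distance = 1600 / 1.219 = 1600 × cos 34.9° ≈ 1310 km.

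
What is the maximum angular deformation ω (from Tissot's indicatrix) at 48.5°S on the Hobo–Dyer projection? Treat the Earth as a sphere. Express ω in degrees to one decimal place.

Hobo–Dyer is a cylindrical equal-area projection with standard parallels at ±37.5°. Cylindrical equal-area (φ₀ = 37.5°): h = cos φ / cos 37.5° along meridians, k = cos 37.5° / cos φ along parallels; h·k = 1.
At 48.5°: h = 0.8352, k = 1.197; principal scales a = 1.197, b = 0.8352.
sin(ω/2) = (a − b)/(a + b) = 0.3621/2.033 = 0.1781, so ω = 2 arcsin(0.1781) ≈ 20.5°.

20.5°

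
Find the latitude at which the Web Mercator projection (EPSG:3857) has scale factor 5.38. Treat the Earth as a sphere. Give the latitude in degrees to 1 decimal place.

Mercator scale is k = sec φ = 1/cos φ.
1/cos φ = 5.38  ⇒  cos φ = 0.1859  ⇒  φ = arccos(0.1859) ≈ 79.3°.

79.3°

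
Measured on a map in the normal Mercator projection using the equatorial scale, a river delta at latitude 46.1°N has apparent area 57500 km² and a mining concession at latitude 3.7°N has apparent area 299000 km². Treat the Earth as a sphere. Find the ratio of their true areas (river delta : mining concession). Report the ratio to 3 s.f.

0.0928

Mercator's areal exaggeration is sec²φ; hence true area = (apparent area) · cos²φ.
True area of river delta: 57500 × cos²(46.1°) = 57500 × 0.4808 = 27650 km².
True area of mining concession: 299000 × cos²(3.7°) = 299000 × 0.9958 = 297800 km².
Ratio = 27650 / 297800 ≈ 0.0928.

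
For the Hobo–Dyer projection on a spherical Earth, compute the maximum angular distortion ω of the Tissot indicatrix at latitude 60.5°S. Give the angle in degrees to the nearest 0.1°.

52.7°

Hobo–Dyer is a cylindrical equal-area projection with standard parallels at ±37.5°. Cylindrical equal-area (φ₀ = 37.5°): h = cos φ / cos 37.5° along meridians, k = cos 37.5° / cos φ along parallels; h·k = 1.
At 60.5°: h = 0.6207, k = 1.611; principal scales a = 1.611, b = 0.6207.
sin(ω/2) = (a − b)/(a + b) = 0.9904/2.232 = 0.4438, so ω = 2 arcsin(0.4438) ≈ 52.7°.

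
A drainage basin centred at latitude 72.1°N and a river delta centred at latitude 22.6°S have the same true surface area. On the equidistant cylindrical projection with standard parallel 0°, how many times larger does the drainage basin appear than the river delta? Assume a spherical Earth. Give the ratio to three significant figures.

3.00

For the equirectangular projection with φ₀ = 0 (plate carrée), h = 1 along meridians and k = sec φ along parallels.
Areal scale at 72.1°: h·k = 1.000 × 3.254 = 3.254.
Areal scale at 22.6°: h·k = 1.000 × 1.083 = 1.083.
Ratio = 3.254/1.083 ≈ 3.00.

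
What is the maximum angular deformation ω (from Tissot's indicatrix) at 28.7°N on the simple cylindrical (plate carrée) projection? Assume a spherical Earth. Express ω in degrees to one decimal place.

7.5°

In the plate carrée (x = Rλ, y = Rφ), meridians are true-scale (h = 1) and parallels are stretched by k = sec φ.
At 28.7°: h = 1.000, k = 1.140; principal scales a = 1.140, b = 1.000.
sin(ω/2) = (a − b)/(a + b) = 0.1401/2.140 = 0.06545, so ω = 2 arcsin(0.06545) ≈ 7.5°.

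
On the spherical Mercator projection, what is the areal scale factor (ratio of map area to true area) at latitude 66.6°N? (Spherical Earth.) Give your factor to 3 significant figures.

6.34

Mercator is conformal, so the point scale is isotropic: h = k = sec φ = 1/cos φ.
Areal scale = k² = sec²φ = 1/cos²(66.6°) = 1/0.3971² = 6.340.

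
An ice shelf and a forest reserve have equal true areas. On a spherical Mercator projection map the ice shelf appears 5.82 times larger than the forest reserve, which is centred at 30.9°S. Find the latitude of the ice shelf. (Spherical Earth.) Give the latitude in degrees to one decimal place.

69.2°

For equal true areas on Mercator, apparent areas scale as sec²φ, so the ratio is cos²φ₂ / cos²φ₁.
cos²φ₂ / cos²φ₁ = 5.82  ⇒  cos φ₁ = cos 30.9° / √5.82 = 0.8581/2.412 = 0.3557.
φ₁ = arccos(0.3557) ≈ 69.2°.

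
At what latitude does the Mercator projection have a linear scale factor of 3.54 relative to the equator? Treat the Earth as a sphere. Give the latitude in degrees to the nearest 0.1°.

Mercator scale is k = sec φ = 1/cos φ.
1/cos φ = 3.54  ⇒  cos φ = 0.2825  ⇒  φ = arccos(0.2825) ≈ 73.6°.

73.6°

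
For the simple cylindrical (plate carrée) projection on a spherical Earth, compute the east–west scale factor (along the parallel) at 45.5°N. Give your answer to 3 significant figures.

1.43

In the plate carrée (x = Rλ, y = Rφ), meridians are true-scale (h = 1) and parallels are stretched by k = sec φ.
k = 1/cos 45.5° = 1/0.7009 = 1.427.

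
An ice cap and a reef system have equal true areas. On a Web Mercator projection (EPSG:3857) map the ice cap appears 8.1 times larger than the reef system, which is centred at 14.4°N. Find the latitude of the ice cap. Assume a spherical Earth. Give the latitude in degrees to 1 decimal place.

For equal true areas on Mercator, apparent areas scale as sec²φ, so the ratio is cos²φ₂ / cos²φ₁.
cos²φ₂ / cos²φ₁ = 8.1  ⇒  cos φ₁ = cos 14.4° / √8.1 = 0.9686/2.846 = 0.3403.
φ₁ = arccos(0.3403) ≈ 70.1°.

70.1°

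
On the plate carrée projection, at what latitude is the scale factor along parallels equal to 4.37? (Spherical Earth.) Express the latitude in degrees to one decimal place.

76.8°

Plate carrée: h = 1, k = sec φ along parallels.
sec φ = 4.37  ⇒  cos φ = 0.2288  ⇒  φ ≈ 76.8°.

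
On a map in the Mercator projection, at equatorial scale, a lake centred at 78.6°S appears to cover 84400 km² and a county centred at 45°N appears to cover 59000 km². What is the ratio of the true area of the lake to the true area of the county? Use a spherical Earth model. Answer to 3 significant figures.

0.112

Mercator's areal exaggeration is sec²φ; hence true area = (apparent area) · cos²φ.
True area of lake: 84400 × cos²(78.6°) = 84400 × 0.03907 = 3297 km².
True area of county: 59000 × cos²(45°) = 59000 × 0.5000 = 29500 km².
Ratio = 3297 / 29500 ≈ 0.112.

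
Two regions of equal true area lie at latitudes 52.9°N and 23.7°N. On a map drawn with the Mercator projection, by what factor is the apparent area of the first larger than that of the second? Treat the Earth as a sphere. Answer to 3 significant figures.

Mercator areal scale is sec²φ.
At 52.9°: sec²(52.9°) = 1/0.6032² = 2.748.
At 23.7°: sec²(23.7°) = 1/0.9157² = 1.193.
Ratio = 2.748/1.193 = cos²(23.7°)/cos²(52.9°) ≈ 2.30.

2.30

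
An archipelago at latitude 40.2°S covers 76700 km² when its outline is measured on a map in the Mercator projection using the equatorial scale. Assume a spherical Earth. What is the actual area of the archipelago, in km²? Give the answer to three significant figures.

44700 km²

The Mercator projection is conformal; its linear scale factor is the same in every direction and equals sec φ = 1/cos φ.
Areal scale = k² = sec²φ = 1/cos²(40.2°) = 1/0.7638² = 1.714.
True area = apparent / (areal scale) = 76700 / 1.714 ≈ 44700 km².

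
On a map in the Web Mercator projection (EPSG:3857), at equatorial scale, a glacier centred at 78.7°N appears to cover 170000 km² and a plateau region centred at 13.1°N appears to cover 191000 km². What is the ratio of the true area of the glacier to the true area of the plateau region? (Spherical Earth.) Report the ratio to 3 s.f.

0.0360

Since Mercator area scale is 1/cos²φ, the true area equals the apparent area multiplied by cos²φ.
True area of glacier: 170000 × cos²(78.7°) = 170000 × 0.03839 = 6527 km².
True area of plateau region: 191000 × cos²(13.1°) = 191000 × 0.9486 = 181200 km².
Ratio = 6527 / 181200 ≈ 0.0360.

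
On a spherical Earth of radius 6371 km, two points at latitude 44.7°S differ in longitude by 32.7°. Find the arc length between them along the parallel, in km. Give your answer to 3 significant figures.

Arc length along a parallel = R cos φ · Δλ (with Δλ in radians).
= 6371 × cos 44.7° × (32.7° × π/180) = 6371 × 0.7108 × 0.5707 ≈ 2580 km.

2580 km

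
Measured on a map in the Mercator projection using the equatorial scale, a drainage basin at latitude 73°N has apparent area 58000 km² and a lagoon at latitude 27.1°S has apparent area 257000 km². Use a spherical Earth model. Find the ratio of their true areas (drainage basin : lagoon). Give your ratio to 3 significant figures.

0.0243

Since Mercator area scale is 1/cos²φ, the true area equals the apparent area multiplied by cos²φ.
True area of drainage basin: 58000 × cos²(73°) = 58000 × 0.08548 = 4958 km².
True area of lagoon: 257000 × cos²(27.1°) = 257000 × 0.7925 = 203700 km².
Ratio = 4958 / 203700 ≈ 0.0243.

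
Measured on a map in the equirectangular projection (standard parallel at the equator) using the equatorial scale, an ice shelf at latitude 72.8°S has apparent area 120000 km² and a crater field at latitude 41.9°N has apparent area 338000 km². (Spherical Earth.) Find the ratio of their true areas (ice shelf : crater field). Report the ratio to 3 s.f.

Plate carrée has h = 1 and k = sec φ, giving areal scale sec φ; true area = (apparent area) · cos φ.
True area of ice shelf: 120000 × cos(72.8°) = 120000 × 0.2957 = 35480 km².
True area of crater field: 338000 × cos(41.9°) = 338000 × 0.7443 = 251600 km².
Ratio = 35480 / 251600 ≈ 0.141.

0.141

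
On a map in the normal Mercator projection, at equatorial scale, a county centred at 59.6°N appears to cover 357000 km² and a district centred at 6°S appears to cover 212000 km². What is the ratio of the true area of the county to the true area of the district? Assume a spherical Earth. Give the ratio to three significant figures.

Since Mercator area scale is 1/cos²φ, the true area equals the apparent area multiplied by cos²φ.
True area of county: 357000 × cos²(59.6°) = 357000 × 0.2561 = 91420 km².
True area of district: 212000 × cos²(6°) = 212000 × 0.9891 = 209700 km².
Ratio = 91420 / 209700 ≈ 0.436.

0.436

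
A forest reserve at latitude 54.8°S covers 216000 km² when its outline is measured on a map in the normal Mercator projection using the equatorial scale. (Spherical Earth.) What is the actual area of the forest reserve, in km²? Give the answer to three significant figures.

The Mercator projection is conformal; its linear scale factor is the same in every direction and equals sec φ = 1/cos φ.
Areal scale = k² = sec²φ = 1/cos²(54.8°) = 1/0.5764² = 3.010.
True area = apparent / (areal scale) = 216000 / 3.010 ≈ 71800 km².

71800 km²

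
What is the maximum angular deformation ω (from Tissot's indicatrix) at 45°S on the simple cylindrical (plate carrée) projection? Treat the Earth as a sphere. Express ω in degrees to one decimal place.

Plate carrée maps x = Rλ, y = Rφ. The meridian scale is h = 1 and the parallel scale is k = 1/cos φ = sec φ.
At 45°: h = 1.000, k = 1.414; principal scales a = 1.414, b = 1.000.
sin(ω/2) = (a − b)/(a + b) = 0.4142/2.414 = 0.1716, so ω = 2 arcsin(0.1716) ≈ 19.8°.

19.8°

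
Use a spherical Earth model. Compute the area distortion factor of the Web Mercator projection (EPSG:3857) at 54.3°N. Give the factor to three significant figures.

The Mercator projection is conformal; its linear scale factor is the same in every direction and equals sec φ = 1/cos φ.
Areal scale = k² = sec²φ = 1/cos²(54.3°) = 1/0.5835² = 2.937.

2.94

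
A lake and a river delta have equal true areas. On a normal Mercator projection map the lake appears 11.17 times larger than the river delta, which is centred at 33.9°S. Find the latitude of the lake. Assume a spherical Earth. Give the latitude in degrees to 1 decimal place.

75.6°

Mercator areal scale is sec²φ, so apparent-area ratio = sec²φ₁ / sec²φ₂ = cos²φ₂ / cos²φ₁.
cos²φ₂ / cos²φ₁ = 11.17  ⇒  cos φ₁ = cos 33.9° / √11.17 = 0.8300/3.342 = 0.2483.
φ₁ = arccos(0.2483) ≈ 75.6°.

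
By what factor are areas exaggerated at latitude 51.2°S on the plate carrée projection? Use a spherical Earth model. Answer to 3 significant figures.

For the equirectangular projection with φ₀ = 0 (plate carrée), h = 1 along meridians and k = sec φ along parallels.
Areal scale = h·k = 1 × sec φ; at 51.2°, h = 1.000, k = 1.596, so h·k = 1.596.

1.60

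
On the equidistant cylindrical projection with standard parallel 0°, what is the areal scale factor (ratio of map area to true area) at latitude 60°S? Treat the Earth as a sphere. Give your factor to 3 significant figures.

For the equirectangular projection with φ₀ = 0 (plate carrée), h = 1 along meridians and k = sec φ along parallels.
Areal scale = h·k = 1 × sec φ; at 60°, h = 1.000, k = 2.000, so h·k = 2.000.

2.00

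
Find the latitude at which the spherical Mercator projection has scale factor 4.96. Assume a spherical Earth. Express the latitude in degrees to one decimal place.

78.4°

Mercator scale is k = sec φ = 1/cos φ.
1/cos φ = 4.96  ⇒  cos φ = 0.2016  ⇒  φ = arccos(0.2016) ≈ 78.4°.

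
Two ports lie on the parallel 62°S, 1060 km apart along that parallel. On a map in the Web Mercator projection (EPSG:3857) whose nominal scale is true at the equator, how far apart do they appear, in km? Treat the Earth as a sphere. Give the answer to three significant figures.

2260 km

Mercator is conformal, so the point scale is isotropic: h = k = sec φ = 1/cos φ.
Along the parallel, k = sec 62° = 1/0.4695 = 2.130.
Map distance = 1060 × 2.130 ≈ 2260 km.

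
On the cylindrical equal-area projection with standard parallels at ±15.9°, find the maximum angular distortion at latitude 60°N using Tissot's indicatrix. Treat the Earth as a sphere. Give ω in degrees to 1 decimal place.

Cylindrical equal-area (φ₀ = 15.9°): h = cos φ / cos 15.9° along meridians, k = cos 15.9° / cos φ along parallels; h·k = 1.
At 60°: h = 0.5199, k = 1.923; principal scales a = 1.923, b = 0.5199.
sin(ω/2) = (a − b)/(a + b) = 1.404/2.443 = 0.5744, so ω = 2 arcsin(0.5744) ≈ 70.1°.

70.1°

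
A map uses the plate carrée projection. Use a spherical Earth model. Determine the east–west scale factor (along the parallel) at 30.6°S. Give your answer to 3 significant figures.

1.16

For the equirectangular projection with φ₀ = 0 (plate carrée), h = 1 along meridians and k = sec φ along parallels.
k = 1/cos 30.6° = 1/0.8607 = 1.162.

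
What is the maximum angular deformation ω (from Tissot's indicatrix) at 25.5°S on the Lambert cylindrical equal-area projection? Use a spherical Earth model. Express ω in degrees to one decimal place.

11.7°

The Lambert cylindrical equal-area projection is the cylindrical equal-area projection with its standard parallel at the equator (φ₀ = 0). For cylindrical equal-area with standard parallel φ₀, h = cos φ / cos φ₀ and k = cos φ₀ / cos φ, so h·k = 1.
At 25.5°: h = 0.9026, k = 1.108; principal scales a = 1.108, b = 0.9026.
sin(ω/2) = (a − b)/(a + b) = 0.2053/2.011 = 0.1021, so ω = 2 arcsin(0.1021) ≈ 11.7°.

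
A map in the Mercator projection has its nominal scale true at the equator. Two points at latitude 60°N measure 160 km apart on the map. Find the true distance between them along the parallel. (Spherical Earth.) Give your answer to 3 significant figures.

80.0 km

For Mercator, h = k = sec φ (a conformal cylindrical projection has a single point scale, 1/cos φ).
Along the parallel at 60°, map distances are exaggerated by k = sec 60° = 2.000.
True distance = 160 / 2.000 = 160 × cos 60° ≈ 80.0 km.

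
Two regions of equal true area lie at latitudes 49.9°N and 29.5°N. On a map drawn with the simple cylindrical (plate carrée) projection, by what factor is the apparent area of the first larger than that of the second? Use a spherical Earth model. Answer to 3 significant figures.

1.35

Plate carrée maps x = Rλ, y = Rφ. The meridian scale is h = 1 and the parallel scale is k = 1/cos φ = sec φ.
Areal scale at 49.9°: h·k = 1.000 × 1.552 = 1.552.
Areal scale at 29.5°: h·k = 1.000 × 1.149 = 1.149.
Ratio = 1.552/1.149 ≈ 1.35.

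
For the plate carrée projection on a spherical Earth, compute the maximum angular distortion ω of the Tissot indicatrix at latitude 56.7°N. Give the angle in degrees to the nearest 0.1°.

Plate carrée maps x = Rλ, y = Rφ. The meridian scale is h = 1 and the parallel scale is k = 1/cos φ = sec φ.
At 56.7°: h = 1.000, k = 1.821; principal scales a = 1.821, b = 1.000.
sin(ω/2) = (a − b)/(a + b) = 0.8214/2.821 = 0.2911, so ω = 2 arcsin(0.2911) ≈ 33.9°.

33.9°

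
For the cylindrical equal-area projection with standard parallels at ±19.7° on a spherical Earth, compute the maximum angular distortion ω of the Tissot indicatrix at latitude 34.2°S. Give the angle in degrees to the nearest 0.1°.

Cylindrical equal-area (φ₀ = 19.7°): h = cos φ / cos 19.7° along meridians, k = cos 19.7° / cos φ along parallels; h·k = 1.
At 34.2°: h = 0.8785, k = 1.138; principal scales a = 1.138, b = 0.8785.
sin(ω/2) = (a − b)/(a + b) = 0.2598/2.017 = 0.1288, so ω = 2 arcsin(0.1288) ≈ 14.8°.

14.8°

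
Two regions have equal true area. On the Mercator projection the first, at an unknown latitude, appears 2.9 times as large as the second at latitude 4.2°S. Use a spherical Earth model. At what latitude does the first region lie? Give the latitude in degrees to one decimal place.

54.2°

Mercator areal scale is sec²φ, so apparent-area ratio = sec²φ₁ / sec²φ₂ = cos²φ₂ / cos²φ₁.
cos²φ₂ / cos²φ₁ = 2.9  ⇒  cos φ₁ = cos 4.2° / √2.9 = 0.9973/1.703 = 0.5856.
φ₁ = arccos(0.5856) ≈ 54.2°.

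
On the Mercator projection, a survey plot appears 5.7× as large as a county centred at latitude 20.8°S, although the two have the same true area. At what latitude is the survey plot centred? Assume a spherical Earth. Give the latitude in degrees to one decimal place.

On Mercator, (apparent₁)/(apparent₂) = sec²φ₁ / sec²φ₂ when true areas are equal.
cos²φ₂ / cos²φ₁ = 5.7  ⇒  cos φ₁ = cos 20.8° / √5.7 = 0.9348/2.387 = 0.3916.
φ₁ = arccos(0.3916) ≈ 66.9°.

66.9°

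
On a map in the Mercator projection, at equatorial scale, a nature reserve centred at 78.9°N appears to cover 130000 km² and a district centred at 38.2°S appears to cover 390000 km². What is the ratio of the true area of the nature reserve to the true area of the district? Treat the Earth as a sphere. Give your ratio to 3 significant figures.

Mercator's areal exaggeration is sec²φ; hence true area = (apparent area) · cos²φ.
True area of nature reserve: 130000 × cos²(78.9°) = 130000 × 0.03706 = 4818 km².
True area of district: 390000 × cos²(38.2°) = 390000 × 0.6176 = 240900 km².
Ratio = 4818 / 240900 ≈ 0.0200.

0.0200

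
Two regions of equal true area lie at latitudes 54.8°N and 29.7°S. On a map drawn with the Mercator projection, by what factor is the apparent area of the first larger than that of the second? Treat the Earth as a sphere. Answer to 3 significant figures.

Mercator is conformal with k = sec φ, so areal scale = k² = sec²φ.
At 54.8°: sec²(54.8°) = 1/0.5764² = 3.010.
At 29.7°: sec²(29.7°) = 1/0.8686² = 1.325.
Ratio = 3.010/1.325 = cos²(29.7°)/cos²(54.8°) ≈ 2.27.

2.27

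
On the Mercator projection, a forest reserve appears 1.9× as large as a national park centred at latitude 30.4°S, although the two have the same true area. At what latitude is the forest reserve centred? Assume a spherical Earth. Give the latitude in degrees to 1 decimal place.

For equal true areas on Mercator, apparent areas scale as sec²φ, so the ratio is cos²φ₂ / cos²φ₁.
cos²φ₂ / cos²φ₁ = 1.9  ⇒  cos φ₁ = cos 30.4° / √1.9 = 0.8625/1.378 = 0.6257.
φ₁ = arccos(0.6257) ≈ 51.3°.

51.3°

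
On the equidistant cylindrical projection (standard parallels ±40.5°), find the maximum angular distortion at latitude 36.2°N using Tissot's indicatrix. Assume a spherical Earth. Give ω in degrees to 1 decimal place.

With standard parallel φ₀ = 40.5°, the equirectangular projection gives x = Rλ cos φ₀, y = Rφ, so h = 1 and k = cos 40.5° / cos φ.
At 36.2°: h = 1.000, k = 0.9423; principal scales a = 1.000, b = 0.9423.
sin(ω/2) = (a − b)/(a + b) = 0.05769/1.942 = 0.02970, so ω = 2 arcsin(0.02970) ≈ 3.4°.

3.4°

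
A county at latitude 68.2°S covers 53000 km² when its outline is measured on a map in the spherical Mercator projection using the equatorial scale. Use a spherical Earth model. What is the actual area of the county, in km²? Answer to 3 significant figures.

7310 km²

For Mercator, h = k = sec φ (a conformal cylindrical projection has a single point scale, 1/cos φ).
Areal scale = k² = sec²φ = 1/cos²(68.2°) = 1/0.3714² = 7.251.
True area = apparent / (areal scale) = 53000 / 7.251 ≈ 7310 km².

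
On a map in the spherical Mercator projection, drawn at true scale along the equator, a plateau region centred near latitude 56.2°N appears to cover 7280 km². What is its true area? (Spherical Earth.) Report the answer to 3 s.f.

2250 km²

The Mercator projection is conformal; its linear scale factor is the same in every direction and equals sec φ = 1/cos φ.
Areal scale = k² = sec²φ = 1/cos²(56.2°) = 1/0.5563² = 3.231.
True area = apparent / (areal scale) = 7280 / 3.231 ≈ 2250 km².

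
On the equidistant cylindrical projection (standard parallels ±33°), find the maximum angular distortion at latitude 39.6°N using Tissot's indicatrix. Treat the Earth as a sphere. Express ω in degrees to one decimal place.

4.9°

In the equirectangular projection with standard parallel φ₀ = 33° (x = Rλ cos φ₀, y = Rφ), meridians are true-scale (h = 1) and the parallel scale is k = cos φ₀ / cos φ.
At 39.6°: h = 1.000, k = 1.088; principal scales a = 1.088, b = 1.000.
sin(ω/2) = (a − b)/(a + b) = 0.08846/2.088 = 0.04236, so ω = 2 arcsin(0.04236) ≈ 4.9°.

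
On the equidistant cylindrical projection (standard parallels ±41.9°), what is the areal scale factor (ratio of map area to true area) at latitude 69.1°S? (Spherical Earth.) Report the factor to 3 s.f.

2.09

The equidistant cylindrical projection with φ₀ = 41.9° has h = 1 (meridians true) and k = cos φ₀ / cos φ along parallels.
Areal scale = h·k = 1 × cos φ₀ / cos φ; at 69.1°, h = 1.000, k = 2.086, so h·k = 2.086.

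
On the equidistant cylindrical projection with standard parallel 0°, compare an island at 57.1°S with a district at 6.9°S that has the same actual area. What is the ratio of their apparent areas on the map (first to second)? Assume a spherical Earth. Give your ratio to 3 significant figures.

In the plate carrée (x = Rλ, y = Rφ), meridians are true-scale (h = 1) and parallels are stretched by k = sec φ.
Areal scale at 57.1°: h·k = 1.000 × 1.841 = 1.841.
Areal scale at 6.9°: h·k = 1.000 × 1.007 = 1.007.
Ratio = 1.841/1.007 ≈ 1.83.

1.83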